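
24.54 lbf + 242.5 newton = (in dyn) 3.517e+07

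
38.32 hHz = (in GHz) 3.832e-06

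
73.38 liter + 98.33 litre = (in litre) 171.7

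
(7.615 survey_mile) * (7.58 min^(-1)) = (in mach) 4.547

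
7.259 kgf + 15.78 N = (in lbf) 19.55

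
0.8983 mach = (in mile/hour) 684.2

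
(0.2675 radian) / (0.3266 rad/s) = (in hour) 0.0002275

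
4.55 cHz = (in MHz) 4.55e-08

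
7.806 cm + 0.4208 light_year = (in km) 3.981e+12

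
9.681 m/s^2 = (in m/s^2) 9.681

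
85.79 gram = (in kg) 0.08579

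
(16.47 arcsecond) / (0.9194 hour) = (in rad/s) 2.412e-08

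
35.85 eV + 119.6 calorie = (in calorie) 119.6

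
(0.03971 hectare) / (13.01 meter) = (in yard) 33.38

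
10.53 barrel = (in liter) 1674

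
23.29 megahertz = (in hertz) 2.329e+07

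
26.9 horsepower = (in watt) 2.006e+04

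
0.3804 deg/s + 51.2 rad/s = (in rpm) 489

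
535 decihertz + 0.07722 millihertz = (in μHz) 5.35e+07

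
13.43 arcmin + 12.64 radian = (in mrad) 1.264e+04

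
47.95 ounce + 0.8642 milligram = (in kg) 1.359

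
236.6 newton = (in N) 236.6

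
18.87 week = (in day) 132.1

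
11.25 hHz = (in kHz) 1.125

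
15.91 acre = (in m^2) 6.439e+04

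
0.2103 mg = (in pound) 4.636e-07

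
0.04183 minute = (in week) 4.15e-06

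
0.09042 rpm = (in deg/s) 0.5425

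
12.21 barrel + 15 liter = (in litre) 1956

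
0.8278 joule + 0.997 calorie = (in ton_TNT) 1.195e-09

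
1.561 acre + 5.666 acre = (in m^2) 2.925e+04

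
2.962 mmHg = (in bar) 0.003949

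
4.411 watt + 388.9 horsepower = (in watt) 2.9e+05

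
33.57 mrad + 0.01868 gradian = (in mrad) 33.86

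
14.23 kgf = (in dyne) 1.395e+07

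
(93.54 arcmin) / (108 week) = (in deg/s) 2.387e-08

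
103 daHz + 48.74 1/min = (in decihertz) 1.031e+04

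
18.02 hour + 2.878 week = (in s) 1.805e+06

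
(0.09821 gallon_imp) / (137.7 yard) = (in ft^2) 3.817e-05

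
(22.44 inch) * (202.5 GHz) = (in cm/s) 1.154e+13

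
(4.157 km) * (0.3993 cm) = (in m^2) 16.6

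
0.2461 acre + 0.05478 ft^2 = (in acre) 0.2461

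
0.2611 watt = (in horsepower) 0.0003501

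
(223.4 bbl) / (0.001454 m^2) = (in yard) 2.671e+04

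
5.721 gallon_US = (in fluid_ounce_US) 732.3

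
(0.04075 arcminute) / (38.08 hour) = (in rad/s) 8.647e-11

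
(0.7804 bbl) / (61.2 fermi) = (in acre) 5.01e+08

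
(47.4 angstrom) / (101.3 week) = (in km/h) 2.785e-16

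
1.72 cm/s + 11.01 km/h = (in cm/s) 307.6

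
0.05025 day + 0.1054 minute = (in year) 0.0001379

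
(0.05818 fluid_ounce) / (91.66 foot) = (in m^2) 6.159e-08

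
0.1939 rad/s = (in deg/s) 11.11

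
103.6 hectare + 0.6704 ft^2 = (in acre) 256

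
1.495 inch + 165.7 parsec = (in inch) 2.013e+20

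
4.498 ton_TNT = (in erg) 1.882e+17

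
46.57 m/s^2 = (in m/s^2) 46.57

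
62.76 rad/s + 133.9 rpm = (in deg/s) 4399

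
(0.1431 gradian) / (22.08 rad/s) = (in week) 1.683e-10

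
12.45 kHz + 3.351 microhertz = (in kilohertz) 12.45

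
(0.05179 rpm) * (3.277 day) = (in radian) 1536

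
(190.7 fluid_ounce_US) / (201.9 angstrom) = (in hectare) 27.93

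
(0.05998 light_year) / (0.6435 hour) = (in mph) 5.479e+11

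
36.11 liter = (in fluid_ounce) 1221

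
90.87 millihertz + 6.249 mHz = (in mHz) 97.12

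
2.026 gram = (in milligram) 2026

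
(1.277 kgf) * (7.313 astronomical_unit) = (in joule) 1.37e+13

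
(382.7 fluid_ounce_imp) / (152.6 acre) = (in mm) 1.761e-05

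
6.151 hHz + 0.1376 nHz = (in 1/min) 3.691e+04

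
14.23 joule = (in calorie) 3.401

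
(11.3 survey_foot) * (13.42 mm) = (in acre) 1.142e-05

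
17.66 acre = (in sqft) 7.693e+05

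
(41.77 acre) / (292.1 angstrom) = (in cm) 5.787e+14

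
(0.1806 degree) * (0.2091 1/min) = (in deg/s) 0.0006294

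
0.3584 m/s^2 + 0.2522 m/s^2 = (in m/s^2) 0.6106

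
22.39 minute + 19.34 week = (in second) 1.17e+07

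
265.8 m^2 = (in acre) 0.06568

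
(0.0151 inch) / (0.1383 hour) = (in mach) 2.262e-09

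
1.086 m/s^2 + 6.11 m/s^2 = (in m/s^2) 7.196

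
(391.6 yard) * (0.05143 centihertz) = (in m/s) 0.1842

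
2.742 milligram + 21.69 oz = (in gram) 614.9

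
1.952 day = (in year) 0.005348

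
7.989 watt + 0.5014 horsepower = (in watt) 381.9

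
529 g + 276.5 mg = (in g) 529.3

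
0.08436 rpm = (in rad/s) 0.008834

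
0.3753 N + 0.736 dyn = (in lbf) 0.08437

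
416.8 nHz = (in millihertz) 0.0004168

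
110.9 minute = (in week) 0.011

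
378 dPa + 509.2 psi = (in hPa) 3.511e+04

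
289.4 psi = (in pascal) 1.995e+06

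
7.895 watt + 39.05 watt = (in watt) 46.94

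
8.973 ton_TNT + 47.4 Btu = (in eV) 2.343e+29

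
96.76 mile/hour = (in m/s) 43.26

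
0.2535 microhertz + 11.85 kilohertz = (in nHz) 1.185e+13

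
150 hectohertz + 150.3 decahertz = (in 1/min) 9.902e+05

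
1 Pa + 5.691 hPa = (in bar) 0.005701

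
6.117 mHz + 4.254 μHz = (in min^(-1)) 0.3673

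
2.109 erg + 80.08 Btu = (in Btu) 80.08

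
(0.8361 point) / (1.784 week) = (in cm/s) 2.734e-08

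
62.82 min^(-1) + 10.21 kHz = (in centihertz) 1.021e+06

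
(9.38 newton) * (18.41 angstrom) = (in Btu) 1.637e-11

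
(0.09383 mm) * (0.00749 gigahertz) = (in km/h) 2530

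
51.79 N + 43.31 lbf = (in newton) 244.4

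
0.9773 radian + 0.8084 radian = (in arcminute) 6139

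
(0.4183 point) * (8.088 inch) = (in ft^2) 0.0003263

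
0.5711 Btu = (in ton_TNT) 1.44e-07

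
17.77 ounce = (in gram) 503.8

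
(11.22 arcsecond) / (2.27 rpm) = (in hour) 6.356e-08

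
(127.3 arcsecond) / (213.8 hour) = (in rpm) 7.657e-09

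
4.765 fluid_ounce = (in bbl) 0.0008863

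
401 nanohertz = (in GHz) 4.01e-16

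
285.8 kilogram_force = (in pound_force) 630.1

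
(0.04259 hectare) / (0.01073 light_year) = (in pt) 1.189e-08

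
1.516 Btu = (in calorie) 382.3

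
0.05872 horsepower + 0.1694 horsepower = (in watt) 170.1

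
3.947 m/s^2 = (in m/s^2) 3.947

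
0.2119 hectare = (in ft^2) 2.281e+04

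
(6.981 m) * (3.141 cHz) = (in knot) 0.4262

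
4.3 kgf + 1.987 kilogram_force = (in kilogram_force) 6.287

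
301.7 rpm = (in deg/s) 1810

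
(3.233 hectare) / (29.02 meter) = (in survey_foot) 3655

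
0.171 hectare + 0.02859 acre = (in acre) 0.4511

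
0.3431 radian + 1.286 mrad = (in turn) 0.05481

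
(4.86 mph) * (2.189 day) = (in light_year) 4.343e-11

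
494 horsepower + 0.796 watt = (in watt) 3.684e+05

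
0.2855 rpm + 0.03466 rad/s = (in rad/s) 0.06456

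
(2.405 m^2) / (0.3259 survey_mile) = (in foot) 0.01504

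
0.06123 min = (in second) 3.674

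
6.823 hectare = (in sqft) 7.344e+05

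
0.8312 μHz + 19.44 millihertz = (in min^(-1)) 1.166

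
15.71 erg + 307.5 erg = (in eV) 2.017e+14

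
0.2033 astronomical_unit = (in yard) 3.326e+10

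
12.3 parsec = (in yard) 4.151e+17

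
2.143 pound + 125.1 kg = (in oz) 4447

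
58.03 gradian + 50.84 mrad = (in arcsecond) 1.985e+05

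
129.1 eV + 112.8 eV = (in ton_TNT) 9.263e-27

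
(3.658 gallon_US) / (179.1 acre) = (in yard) 2.089e-08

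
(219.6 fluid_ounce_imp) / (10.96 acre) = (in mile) 8.741e-11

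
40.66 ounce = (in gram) 1153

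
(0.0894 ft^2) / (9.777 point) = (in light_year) 2.545e-16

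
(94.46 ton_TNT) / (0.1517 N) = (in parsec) 8.443e-05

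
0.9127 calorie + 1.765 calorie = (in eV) 6.993e+19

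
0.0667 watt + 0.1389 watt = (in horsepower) 0.0002757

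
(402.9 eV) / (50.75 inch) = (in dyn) 5.008e-12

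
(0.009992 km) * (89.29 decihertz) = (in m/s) 89.22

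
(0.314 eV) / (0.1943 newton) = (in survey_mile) 1.609e-22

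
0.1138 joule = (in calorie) 0.0272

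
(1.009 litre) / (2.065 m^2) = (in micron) 488.6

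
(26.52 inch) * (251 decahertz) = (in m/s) 1691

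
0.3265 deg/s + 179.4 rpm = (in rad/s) 18.79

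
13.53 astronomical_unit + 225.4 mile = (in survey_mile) 1.258e+09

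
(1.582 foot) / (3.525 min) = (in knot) 0.004432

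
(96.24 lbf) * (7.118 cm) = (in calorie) 7.283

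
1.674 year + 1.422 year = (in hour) 2.712e+04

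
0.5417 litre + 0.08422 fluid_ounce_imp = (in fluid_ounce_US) 18.4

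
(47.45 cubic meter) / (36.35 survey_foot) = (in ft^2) 46.1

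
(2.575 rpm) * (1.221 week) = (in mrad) 1.991e+08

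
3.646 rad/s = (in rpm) 34.82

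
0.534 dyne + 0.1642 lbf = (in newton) 0.7304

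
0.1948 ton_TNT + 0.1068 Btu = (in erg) 8.15e+15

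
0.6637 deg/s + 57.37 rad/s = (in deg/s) 3288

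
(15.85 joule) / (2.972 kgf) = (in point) 1542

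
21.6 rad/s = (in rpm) 206.3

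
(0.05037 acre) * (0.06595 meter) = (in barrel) 84.56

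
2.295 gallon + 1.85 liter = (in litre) 10.54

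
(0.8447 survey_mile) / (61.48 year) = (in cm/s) 7.012e-05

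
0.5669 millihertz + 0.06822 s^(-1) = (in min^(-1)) 4.127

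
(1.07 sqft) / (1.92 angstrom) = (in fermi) 5.177e+23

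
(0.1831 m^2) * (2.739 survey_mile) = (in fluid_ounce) 2.729e+07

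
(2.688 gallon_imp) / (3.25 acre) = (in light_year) 9.821e-23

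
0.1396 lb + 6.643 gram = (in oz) 2.468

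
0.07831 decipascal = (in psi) 1.136e-06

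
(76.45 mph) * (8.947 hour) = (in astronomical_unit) 7.358e-06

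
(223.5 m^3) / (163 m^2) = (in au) 9.166e-12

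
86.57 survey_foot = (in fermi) 2.639e+16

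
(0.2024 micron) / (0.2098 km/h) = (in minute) 5.788e-08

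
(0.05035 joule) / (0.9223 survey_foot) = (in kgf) 0.01826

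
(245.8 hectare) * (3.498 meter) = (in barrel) 5.408e+07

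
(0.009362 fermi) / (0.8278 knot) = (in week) 3.635e-23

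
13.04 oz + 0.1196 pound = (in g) 423.9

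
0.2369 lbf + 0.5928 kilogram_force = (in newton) 6.867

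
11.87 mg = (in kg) 1.187e-05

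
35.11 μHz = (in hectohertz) 3.511e-07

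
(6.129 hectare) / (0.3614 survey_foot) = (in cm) 5.564e+07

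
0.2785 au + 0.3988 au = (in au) 0.6773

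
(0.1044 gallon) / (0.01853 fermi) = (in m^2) 2.133e+13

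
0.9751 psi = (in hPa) 67.23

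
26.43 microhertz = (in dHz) 0.0002643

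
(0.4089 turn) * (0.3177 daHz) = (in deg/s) 467.7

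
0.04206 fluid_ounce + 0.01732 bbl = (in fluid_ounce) 93.15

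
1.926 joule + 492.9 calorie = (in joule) 2064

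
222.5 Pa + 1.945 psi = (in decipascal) 1.363e+05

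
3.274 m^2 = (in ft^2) 35.24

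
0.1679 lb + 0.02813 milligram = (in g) 76.16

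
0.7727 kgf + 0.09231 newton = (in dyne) 7.67e+05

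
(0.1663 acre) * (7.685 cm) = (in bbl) 325.3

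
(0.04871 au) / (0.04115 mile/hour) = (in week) 6.55e+05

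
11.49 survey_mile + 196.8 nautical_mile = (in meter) 3.83e+05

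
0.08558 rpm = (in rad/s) 0.008962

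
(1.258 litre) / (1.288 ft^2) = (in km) 1.051e-05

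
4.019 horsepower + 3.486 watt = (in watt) 3000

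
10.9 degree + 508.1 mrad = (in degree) 40.01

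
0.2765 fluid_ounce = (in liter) 0.008177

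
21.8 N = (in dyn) 2.18e+06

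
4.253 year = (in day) 1552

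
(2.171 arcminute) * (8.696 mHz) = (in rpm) 5.244e-05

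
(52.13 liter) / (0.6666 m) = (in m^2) 0.0782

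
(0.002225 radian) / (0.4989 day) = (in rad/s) 5.162e-08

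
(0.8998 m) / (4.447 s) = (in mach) 0.0005942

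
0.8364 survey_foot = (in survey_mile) 0.0001584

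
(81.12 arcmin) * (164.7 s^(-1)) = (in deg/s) 222.7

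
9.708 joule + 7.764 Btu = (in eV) 5.119e+22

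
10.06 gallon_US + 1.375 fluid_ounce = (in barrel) 0.2398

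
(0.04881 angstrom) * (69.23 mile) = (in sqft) 5.854e-06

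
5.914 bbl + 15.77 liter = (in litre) 956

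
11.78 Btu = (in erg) 1.243e+11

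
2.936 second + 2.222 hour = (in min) 133.4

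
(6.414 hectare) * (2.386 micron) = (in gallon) 40.43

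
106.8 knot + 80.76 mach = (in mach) 80.92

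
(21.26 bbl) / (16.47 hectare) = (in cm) 0.002052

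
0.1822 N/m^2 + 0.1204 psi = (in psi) 0.1204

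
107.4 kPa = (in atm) 1.06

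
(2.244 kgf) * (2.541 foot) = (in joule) 17.04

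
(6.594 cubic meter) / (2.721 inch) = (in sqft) 1027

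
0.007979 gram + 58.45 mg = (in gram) 0.06643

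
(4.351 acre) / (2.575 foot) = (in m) 2.243e+04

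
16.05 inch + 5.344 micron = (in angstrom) 4.077e+09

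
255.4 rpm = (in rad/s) 26.75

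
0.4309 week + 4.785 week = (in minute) 5.258e+04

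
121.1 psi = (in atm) 8.24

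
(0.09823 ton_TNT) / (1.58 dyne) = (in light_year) 0.00275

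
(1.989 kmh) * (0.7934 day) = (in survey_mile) 23.53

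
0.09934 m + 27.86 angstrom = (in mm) 99.34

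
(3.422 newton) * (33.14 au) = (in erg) 1.697e+20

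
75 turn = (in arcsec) 9.72e+07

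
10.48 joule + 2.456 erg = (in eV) 6.541e+19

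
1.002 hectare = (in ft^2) 1.079e+05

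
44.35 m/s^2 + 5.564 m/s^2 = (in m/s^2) 49.91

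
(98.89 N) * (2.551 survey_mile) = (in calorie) 9.703e+04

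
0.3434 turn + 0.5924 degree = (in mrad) 2168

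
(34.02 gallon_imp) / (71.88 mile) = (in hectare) 1.337e-10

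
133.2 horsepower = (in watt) 9.933e+04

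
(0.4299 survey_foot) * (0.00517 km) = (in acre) 0.0001674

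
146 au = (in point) 6.191e+16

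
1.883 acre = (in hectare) 0.762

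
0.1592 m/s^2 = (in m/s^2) 0.1592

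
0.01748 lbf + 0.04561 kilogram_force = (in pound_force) 0.118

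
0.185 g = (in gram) 0.185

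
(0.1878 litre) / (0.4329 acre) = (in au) 7.166e-19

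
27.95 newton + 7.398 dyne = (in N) 27.95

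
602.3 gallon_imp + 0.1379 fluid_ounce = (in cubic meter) 2.738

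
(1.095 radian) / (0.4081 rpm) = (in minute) 0.427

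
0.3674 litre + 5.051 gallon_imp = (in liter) 23.33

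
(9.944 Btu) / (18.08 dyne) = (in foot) 1.904e+08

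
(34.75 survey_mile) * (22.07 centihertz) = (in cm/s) 1.234e+06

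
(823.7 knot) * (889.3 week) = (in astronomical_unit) 1.523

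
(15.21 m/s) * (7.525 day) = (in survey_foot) 3.244e+07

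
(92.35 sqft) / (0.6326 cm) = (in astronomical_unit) 9.066e-09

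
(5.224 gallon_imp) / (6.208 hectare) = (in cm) 3.826e-05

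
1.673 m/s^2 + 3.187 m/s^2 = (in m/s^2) 4.86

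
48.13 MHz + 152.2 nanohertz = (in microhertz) 4.813e+13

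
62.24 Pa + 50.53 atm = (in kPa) 5120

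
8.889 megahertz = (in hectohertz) 8.889e+04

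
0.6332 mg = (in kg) 6.332e-07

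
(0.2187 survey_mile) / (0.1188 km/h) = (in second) 1.067e+04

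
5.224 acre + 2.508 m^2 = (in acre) 5.225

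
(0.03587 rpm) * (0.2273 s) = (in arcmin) 2.935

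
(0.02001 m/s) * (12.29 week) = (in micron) 1.487e+11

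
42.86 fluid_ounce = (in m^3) 0.001268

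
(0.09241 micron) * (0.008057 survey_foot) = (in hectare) 2.269e-14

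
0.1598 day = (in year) 0.0004378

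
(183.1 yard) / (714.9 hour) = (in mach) 1.911e-07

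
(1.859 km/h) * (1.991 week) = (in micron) 6.218e+11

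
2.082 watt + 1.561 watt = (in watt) 3.643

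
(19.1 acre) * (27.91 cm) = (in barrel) 1.357e+05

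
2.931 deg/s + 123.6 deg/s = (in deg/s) 126.5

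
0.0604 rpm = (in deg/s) 0.3624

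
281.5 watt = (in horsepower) 0.3775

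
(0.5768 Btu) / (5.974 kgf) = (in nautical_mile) 0.005609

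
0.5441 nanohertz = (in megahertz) 5.441e-16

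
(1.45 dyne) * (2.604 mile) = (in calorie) 0.01452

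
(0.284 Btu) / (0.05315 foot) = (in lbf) 4158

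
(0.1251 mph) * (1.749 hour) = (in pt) 9.981e+05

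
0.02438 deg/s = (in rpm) 0.004063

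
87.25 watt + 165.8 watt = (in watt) 253.1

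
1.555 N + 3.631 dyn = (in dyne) 1.555e+05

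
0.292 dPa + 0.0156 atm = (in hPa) 15.81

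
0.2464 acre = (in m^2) 997.1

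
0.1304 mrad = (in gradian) 0.008302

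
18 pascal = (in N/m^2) 18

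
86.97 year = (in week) 4535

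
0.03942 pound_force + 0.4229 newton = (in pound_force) 0.1345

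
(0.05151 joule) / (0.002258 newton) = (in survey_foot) 74.84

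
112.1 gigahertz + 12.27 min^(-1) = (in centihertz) 1.121e+13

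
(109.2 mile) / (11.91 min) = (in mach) 0.7223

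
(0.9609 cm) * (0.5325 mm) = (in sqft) 5.508e-05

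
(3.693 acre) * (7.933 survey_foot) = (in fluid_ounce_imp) 1.272e+09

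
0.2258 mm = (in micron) 225.8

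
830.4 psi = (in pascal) 5.725e+06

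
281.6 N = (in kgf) 28.72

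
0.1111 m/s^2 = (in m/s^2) 0.1111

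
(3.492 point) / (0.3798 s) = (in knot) 0.006305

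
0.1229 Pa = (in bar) 1.229e-06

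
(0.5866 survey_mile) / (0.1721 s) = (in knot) 1.066e+04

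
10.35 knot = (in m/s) 5.325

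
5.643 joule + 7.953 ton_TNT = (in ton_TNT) 7.953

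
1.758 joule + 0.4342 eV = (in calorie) 0.4202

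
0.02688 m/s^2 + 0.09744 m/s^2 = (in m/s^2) 0.1243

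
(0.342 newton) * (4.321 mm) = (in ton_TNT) 3.532e-13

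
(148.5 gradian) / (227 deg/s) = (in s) 0.5888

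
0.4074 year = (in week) 21.24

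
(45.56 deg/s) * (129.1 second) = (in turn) 16.34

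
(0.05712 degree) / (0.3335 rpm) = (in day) 3.304e-07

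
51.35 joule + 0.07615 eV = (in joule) 51.35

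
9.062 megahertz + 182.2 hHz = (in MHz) 9.08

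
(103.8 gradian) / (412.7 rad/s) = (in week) 6.532e-09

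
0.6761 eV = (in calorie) 2.589e-20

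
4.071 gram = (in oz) 0.1436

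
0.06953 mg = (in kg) 6.953e-08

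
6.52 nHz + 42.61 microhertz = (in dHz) 0.0004262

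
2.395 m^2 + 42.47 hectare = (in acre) 104.9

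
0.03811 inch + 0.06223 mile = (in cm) 1.002e+04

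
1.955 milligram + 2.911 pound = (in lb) 2.911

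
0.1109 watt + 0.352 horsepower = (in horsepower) 0.3521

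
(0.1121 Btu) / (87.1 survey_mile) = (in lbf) 0.0001897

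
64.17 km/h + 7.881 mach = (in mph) 6043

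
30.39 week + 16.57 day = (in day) 229.3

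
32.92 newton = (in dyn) 3.292e+06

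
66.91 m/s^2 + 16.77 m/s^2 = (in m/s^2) 83.68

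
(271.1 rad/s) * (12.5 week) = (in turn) 3.262e+08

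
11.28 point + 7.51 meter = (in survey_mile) 0.004669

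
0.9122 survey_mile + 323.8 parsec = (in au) 6.679e+07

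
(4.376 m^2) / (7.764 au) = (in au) 2.518e-23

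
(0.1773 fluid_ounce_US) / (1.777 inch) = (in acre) 2.871e-08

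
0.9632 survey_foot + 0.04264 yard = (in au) 2.223e-12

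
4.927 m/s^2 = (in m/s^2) 4.927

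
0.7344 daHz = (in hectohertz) 0.07344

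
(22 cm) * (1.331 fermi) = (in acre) 7.236e-20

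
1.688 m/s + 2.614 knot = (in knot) 5.895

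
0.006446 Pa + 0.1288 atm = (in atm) 0.1288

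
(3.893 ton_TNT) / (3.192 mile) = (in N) 3.171e+06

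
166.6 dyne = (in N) 0.001666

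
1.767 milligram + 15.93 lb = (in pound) 15.93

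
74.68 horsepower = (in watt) 5.569e+04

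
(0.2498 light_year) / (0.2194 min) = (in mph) 4.016e+14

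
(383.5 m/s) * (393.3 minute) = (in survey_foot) 2.969e+07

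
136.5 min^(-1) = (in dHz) 22.75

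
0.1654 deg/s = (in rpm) 0.02757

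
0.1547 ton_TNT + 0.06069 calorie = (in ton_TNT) 0.1547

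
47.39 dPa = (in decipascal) 47.39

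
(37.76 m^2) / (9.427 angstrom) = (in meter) 4.006e+10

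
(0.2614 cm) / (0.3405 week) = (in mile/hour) 2.839e-08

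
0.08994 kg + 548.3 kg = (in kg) 548.4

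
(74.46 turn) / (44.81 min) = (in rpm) 1.662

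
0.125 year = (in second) 3.942e+06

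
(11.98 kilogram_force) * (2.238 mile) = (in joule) 4.231e+05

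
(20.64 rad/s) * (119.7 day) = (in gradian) 1.359e+10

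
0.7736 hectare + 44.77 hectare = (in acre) 112.5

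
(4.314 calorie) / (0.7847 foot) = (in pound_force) 16.97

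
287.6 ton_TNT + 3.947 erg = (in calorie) 2.876e+11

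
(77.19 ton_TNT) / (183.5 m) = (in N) 1.76e+09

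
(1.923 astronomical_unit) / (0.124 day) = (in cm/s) 2.685e+09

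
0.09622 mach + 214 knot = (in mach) 0.4195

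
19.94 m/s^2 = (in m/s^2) 19.94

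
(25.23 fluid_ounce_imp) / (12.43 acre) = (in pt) 4.04e-05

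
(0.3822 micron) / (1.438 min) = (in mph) 9.909e-09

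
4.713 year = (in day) 1720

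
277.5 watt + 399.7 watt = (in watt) 677.2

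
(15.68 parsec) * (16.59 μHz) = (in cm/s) 8.027e+14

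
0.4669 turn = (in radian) 2.934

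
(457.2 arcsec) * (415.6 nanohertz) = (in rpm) 8.797e-09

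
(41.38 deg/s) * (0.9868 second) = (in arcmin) 2450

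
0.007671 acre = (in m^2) 31.04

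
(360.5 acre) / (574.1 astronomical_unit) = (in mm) 1.699e-05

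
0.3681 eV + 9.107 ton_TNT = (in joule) 3.81e+10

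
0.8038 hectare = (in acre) 1.986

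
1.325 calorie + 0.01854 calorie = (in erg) 5.621e+07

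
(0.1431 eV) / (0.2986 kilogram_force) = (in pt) 2.219e-17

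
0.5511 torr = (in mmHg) 0.5511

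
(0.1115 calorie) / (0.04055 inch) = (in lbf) 101.8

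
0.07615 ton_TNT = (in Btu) 3.02e+05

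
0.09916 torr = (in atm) 0.0001305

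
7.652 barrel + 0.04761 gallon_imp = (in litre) 1217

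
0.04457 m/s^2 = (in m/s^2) 0.04457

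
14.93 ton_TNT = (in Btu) 5.921e+07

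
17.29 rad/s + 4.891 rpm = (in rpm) 170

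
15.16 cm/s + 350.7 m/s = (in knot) 682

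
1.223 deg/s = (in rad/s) 0.02135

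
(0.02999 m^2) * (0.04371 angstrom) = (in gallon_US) 3.463e-11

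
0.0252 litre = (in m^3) 2.52e-05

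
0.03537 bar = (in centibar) 3.537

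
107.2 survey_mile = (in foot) 5.66e+05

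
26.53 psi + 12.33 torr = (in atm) 1.821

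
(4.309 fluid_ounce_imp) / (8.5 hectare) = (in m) 1.44e-09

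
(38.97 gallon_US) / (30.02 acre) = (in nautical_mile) 6.557e-10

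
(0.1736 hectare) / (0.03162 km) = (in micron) 5.49e+07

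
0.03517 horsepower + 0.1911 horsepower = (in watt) 168.7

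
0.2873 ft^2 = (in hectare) 2.669e-06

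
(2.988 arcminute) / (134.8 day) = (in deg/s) 4.276e-09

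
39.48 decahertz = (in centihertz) 3.948e+04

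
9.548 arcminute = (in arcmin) 9.548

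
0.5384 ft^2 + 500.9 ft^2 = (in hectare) 0.004659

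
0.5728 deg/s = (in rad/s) 0.009997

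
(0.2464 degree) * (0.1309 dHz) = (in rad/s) 5.629e-05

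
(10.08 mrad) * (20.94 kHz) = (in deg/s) 1.209e+04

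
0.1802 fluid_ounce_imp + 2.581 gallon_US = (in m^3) 0.009775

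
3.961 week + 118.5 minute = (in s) 2.403e+06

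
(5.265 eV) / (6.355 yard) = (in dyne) 1.452e-14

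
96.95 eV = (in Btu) 1.472e-20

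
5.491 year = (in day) 2004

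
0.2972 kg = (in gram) 297.2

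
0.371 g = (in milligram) 371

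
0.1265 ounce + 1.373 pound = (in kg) 0.6264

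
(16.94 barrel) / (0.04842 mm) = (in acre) 13.74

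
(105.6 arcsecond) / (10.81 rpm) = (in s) 0.0004523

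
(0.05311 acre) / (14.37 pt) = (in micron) 4.24e+10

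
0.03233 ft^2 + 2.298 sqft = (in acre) 5.35e-05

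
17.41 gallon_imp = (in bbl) 0.4978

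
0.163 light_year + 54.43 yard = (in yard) 1.686e+15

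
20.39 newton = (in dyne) 2.039e+06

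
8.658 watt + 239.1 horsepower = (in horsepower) 239.1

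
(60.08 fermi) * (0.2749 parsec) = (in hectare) 0.05096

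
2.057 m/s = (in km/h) 7.405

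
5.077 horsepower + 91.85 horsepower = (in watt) 7.228e+04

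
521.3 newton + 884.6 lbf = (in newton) 4456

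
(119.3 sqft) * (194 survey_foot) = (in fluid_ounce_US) 2.216e+07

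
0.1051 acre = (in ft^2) 4578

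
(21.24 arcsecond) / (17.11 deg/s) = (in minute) 5.747e-06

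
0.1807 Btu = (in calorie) 45.57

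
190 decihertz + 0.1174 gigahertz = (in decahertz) 1.174e+07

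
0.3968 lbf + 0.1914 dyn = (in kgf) 0.18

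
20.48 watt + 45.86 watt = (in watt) 66.34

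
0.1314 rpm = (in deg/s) 0.7884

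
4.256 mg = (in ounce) 0.0001501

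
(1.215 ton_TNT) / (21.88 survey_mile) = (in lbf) 3.246e+04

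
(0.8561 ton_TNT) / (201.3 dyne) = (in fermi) 1.779e+27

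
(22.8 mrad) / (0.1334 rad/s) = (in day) 1.978e-06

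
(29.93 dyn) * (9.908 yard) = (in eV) 1.692e+16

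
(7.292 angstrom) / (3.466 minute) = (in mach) 1.03e-14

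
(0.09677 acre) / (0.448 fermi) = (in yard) 9.56e+17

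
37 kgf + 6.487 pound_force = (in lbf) 88.06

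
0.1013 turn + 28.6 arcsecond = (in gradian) 40.53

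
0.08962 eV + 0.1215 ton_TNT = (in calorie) 1.215e+08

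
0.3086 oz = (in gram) 8.749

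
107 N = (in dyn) 1.07e+07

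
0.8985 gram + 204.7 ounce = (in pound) 12.8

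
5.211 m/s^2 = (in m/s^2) 5.211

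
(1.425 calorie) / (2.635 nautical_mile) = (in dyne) 122.2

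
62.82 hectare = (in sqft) 6.762e+06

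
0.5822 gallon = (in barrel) 0.01386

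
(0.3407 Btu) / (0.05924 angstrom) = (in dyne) 6.068e+18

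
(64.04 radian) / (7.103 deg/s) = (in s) 516.6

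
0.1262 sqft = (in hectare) 1.172e-06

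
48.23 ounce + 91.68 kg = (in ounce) 3282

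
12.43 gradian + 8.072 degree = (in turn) 0.0535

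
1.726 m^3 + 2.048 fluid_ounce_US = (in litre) 1726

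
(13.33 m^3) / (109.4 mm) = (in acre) 0.03011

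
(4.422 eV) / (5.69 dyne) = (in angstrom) 0.0001245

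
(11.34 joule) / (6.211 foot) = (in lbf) 1.347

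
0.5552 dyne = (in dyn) 0.5552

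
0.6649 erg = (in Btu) 6.302e-11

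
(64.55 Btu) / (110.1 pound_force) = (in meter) 139.1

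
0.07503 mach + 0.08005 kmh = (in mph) 57.2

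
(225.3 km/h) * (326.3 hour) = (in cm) 7.352e+09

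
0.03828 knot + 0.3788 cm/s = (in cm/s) 2.348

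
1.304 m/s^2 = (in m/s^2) 1.304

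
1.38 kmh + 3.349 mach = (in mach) 3.35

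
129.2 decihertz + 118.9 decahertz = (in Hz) 1202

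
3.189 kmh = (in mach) 0.002602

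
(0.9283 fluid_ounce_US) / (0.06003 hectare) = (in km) 4.573e-11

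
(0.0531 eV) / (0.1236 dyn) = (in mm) 6.883e-12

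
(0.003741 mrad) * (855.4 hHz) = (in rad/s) 0.32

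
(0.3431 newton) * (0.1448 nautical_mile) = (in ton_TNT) 2.199e-08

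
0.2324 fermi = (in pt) 6.588e-13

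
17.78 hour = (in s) 6.401e+04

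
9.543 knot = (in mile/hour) 10.98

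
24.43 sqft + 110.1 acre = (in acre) 110.1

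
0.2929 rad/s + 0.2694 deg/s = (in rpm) 2.842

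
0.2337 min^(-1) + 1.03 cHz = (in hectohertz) 0.0001419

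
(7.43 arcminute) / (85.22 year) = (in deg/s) 4.608e-11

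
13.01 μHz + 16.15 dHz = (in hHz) 0.01615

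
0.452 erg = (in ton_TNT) 1.08e-17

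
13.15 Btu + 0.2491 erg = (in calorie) 3316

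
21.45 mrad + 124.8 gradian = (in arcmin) 6813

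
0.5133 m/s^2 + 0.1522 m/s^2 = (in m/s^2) 0.6655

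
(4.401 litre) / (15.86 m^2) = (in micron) 277.5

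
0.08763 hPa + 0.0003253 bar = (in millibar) 0.4129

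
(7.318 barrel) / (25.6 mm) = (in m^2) 45.45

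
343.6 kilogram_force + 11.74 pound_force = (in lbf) 769.2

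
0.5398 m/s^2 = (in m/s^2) 0.5398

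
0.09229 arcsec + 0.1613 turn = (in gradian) 64.52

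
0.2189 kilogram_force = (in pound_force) 0.4826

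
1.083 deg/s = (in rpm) 0.1805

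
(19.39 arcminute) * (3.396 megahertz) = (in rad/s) 1.915e+04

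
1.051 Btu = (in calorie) 265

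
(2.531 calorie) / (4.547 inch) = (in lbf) 20.61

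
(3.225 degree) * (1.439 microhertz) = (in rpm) 7.735e-07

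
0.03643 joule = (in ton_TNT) 8.707e-12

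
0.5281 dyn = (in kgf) 5.385e-07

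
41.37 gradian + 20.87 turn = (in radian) 131.8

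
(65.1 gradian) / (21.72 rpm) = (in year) 1.426e-08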